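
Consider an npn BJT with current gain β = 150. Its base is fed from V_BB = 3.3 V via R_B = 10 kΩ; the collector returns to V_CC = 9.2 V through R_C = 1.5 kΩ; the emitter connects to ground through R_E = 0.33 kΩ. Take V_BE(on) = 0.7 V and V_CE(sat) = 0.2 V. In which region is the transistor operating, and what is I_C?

saturation; I_C ≈ 4.9 mA

Assume active: I_B = (3.3 − 0.7)/(10 + 151×0.33) = 0.0435 mA, I_C = β·I_B = 6.52 mA.
Then V_CE = 9.2 − 6.52×1.5 − 6.56×0.33 = -2.74 V < 0.2 V — the active assumption fails.
Re-solve with V_CE = 0.2 V. KCL at the emitter: V_E/R_E = (V_BB−0.7−V_E)/R_B + (V_CC−0.2−V_E)/R_C, giving V_E = 1.65 V.
I_C = (V_CC − 0.2 − V_E)/R_C = (9 − 1.65)/1.5 = 4.9 mA.
Check: I_B = (2.6 − 1.65)/10 = 0.0951 mA, and β·I_B = 14.3 mA > I_C, confirming saturation.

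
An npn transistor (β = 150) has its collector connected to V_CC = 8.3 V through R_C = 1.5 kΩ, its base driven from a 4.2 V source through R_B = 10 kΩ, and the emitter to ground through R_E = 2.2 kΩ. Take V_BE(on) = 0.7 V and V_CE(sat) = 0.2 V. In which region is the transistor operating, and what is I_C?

Assume active. Base-emitter loop: I_B = (V_BB − V_BE)/(R_B + (β+1)R_E) = (4.2 − 0.7)/(10 + 151×2.2) = 0.0102 mA.
I_C = β·I_B = 150×0.0102 = 1.53 mA.
V_CE = V_CC − I_C·R_C − I_E·R_E = 8.3 − 1.53×1.5 − 1.54×2.2 = 2.6 V > V_CE(sat), so the active-region assumption holds.

active; I_C ≈ 1.5 mA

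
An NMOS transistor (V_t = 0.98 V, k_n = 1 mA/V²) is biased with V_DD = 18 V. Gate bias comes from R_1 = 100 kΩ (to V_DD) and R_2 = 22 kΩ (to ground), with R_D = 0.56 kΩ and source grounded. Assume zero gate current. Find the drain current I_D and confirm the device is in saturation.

I_D ≈ 2.6 mA

V_G = V_DD·R_2/(R_1+R_2) = 18×22/122 = 3.25 V. With the source grounded, V_GS = V_G = 3.25 V.
Assume saturation: I_D = (k_n/2)(V_GS − V_t)² = (1/2)×(3.25 − 0.98)² = 0.5×2.27² = 2.57 mA.
V_DS = V_DD − I_D·R_D = 18 − 2.57×0.56 = 16.6 V.
Saturation requires V_DS ≥ V_GS − V_t = 2.27 V; 16.6 ≥ 2.27 ✓.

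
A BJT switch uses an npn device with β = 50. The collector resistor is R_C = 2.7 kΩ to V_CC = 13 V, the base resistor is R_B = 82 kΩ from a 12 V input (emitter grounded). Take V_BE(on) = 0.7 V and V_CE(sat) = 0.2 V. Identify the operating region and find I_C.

Assume active: I_B = (12 − 0.7)/82 = 0.138 mA, giving I_C = β·I_B = 6.89 mA.
But then V_CE = 13 − 6.89×2.7 = -5.6 V < V_CE(sat) = 0.2 V — impossible in the active region.
So the transistor is saturated. With V_CE = 0.2 V, I_C = (V_CC − 0.2)/R_C = 12.8/2.7 = 4.74 mA.
Check: β·I_B = 6.89 mA > I_C = 4.74 mA, confirming saturation.

saturation; I_C ≈ 4.7 mA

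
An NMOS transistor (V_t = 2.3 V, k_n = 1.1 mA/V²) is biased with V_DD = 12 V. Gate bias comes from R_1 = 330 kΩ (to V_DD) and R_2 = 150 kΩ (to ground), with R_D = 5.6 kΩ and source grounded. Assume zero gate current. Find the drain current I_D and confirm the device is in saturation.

I_D ≈ 1.2 mA

V_G = V_DD·R_2/(R_1+R_2) = 12×150/480 = 3.75 V. With the source grounded, V_GS = V_G = 3.75 V.
Assume saturation: I_D = (k_n/2)(V_GS − V_t)² = (1.1/2)×(3.75 − 2.3)² = 0.55×1.45² = 1.16 mA.
V_DS = V_DD − I_D·R_D = 12 − 1.16×5.6 = 5.52 V.
Saturation requires V_DS ≥ V_GS − V_t = 1.45 V; 5.52 ≥ 1.45 ✓.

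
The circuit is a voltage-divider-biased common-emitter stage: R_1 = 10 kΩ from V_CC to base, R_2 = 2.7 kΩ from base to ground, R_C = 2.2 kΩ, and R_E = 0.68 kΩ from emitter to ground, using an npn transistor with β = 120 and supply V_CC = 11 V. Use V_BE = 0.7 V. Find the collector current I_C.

I_C ≈ 2.3 mA

Thevenize the base divider: V_Th = V_CC·R_2/(R_1+R_2) = 11×2.7/12.7 = 2.34 V, R_Th = R_1‖R_2 = 2.13 kΩ.
Base-emitter loop: V_Th = I_B·R_Th + V_BE + (β+1)I_B·R_E, so I_B = (2.34 − 0.7) / (2.13 + 121×0.68) = 0.0194 mA.
I_C = β·I_B = 120×0.0194 = 2.33 mA, and I_E = (β+1)I_B = 2.35 mA.
V_CE = V_CC − I_C·R_C − I_E·R_E = 11 − 2.33×2.2 − 2.35×0.68 = 4.28 V.
V_CE = 4.28 V > 0.2 V confirms active-region operation.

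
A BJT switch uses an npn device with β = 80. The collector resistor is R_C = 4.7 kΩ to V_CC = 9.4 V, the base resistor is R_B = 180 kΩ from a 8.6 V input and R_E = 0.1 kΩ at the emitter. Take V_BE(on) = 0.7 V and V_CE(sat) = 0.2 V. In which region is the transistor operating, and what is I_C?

Assume active: I_B = (8.6 − 0.7)/(180 + 81×0.1) = 0.042 mA, I_C = β·I_B = 3.36 mA.
Then V_CE = 9.4 − 3.36×4.7 − 3.4×0.1 = -6.73 V < 0.2 V — the active assumption fails.
Re-solve with V_CE = 0.2 V. KCL at the emitter: V_E/R_E = (V_BB−0.7−V_E)/R_B + (V_CC−0.2−V_E)/R_C, giving V_E = 0.196 V.
I_C = (V_CC − 0.2 − V_E)/R_C = (9.2 − 0.196)/4.7 = 1.92 mA.
Check: I_B = (7.9 − 0.196)/180 = 0.0428 mA, and β·I_B = 3.42 mA > I_C, confirming saturation.

saturation; I_C ≈ 1.9 mA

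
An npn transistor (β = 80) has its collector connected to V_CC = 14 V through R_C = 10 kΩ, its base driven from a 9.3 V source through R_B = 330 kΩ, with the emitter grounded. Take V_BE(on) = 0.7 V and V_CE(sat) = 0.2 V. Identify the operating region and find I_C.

saturation; I_C ≈ 1.4 mA

Assume active: I_B = (9.3 − 0.7)/330 = 0.0261 mA, giving I_C = β·I_B = 2.08 mA.
But then V_CE = 14 − 2.08×10 = -6.85 V < V_CE(sat) = 0.2 V — impossible in the active region.
So the transistor is saturated. With V_CE = 0.2 V, I_C = (V_CC − 0.2)/R_C = 13.8/10 = 1.38 mA.
Check: β·I_B = 2.08 mA > I_C = 1.38 mA, confirming saturation.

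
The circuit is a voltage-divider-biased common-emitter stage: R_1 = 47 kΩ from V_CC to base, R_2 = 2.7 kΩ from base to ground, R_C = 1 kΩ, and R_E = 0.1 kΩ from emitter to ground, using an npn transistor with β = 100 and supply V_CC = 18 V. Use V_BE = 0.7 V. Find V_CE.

V_CE ≈ 16 V

Thevenize the base divider: V_Th = V_CC·R_2/(R_1+R_2) = 18×2.7/49.7 = 0.978 V, R_Th = R_1‖R_2 = 2.55 kΩ.
Base-emitter loop: V_Th = I_B·R_Th + V_BE + (β+1)I_B·R_E, so I_B = (0.978 − 0.7) / (2.55 + 101×0.1) = 0.022 mA.
I_C = β·I_B = 100×0.022 = 2.2 mA, and I_E = (β+1)I_B = 2.22 mA.
V_CE = V_CC − I_C·R_C − I_E·R_E = 18 − 2.2×1 − 2.22×0.1 = 15.6 V.
V_CE = 15.6 V > 0.2 V confirms active-region operation.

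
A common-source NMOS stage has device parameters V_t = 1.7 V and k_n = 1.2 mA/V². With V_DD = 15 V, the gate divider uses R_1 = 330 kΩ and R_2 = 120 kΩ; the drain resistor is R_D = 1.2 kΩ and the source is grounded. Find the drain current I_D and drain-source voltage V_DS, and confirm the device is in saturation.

I_D ≈ 3.2 mA, V_DS ≈ 11 V

V_G = V_DD·R_2/(R_1+R_2) = 15×120/450 = 4 V. With the source grounded, V_GS = V_G = 4 V.
Assume saturation: I_D = (k_n/2)(V_GS − V_t)² = (1.2/2)×(4 − 1.7)² = 0.6×2.3² = 3.17 mA.
V_DS = V_DD − I_D·R_D = 15 − 3.17×1.2 = 11.2 V.
Saturation requires V_DS ≥ V_GS − V_t = 2.3 V; 11.2 ≥ 2.3 ✓.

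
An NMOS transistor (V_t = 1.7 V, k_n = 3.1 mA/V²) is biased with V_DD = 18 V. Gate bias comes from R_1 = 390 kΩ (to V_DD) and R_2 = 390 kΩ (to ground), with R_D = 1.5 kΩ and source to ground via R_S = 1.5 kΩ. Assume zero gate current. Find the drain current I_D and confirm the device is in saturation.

I_D ≈ 3.8 mA

V_G = V_DD·R_2/(R_1+R_2) = 18×390/780 = 9 V.
Assume saturation: I_D = (k_n/2)(V_GS − V_t)² with V_GS = V_G − I_D·R_S = 9 − 1.5·I_D.
Substituting gives 3.49·I_D² − 34.9·I_D + 82.6 = 0, with roots I_D = 3.82 or 6.2 mA.
The root I_D = 6.2 mA gives V_GS = -0.3 V ≤ V_t, so take I_D = 3.82 mA.
Then V_GS = 3.27 V and V_DS = V_DD − I_D(R_D+R_S) = 18 − 3.82×3 = 6.54 V.
Saturation requires V_DS ≥ V_GS − V_t = 1.57 V; 6.54 ≥ 1.57 ✓.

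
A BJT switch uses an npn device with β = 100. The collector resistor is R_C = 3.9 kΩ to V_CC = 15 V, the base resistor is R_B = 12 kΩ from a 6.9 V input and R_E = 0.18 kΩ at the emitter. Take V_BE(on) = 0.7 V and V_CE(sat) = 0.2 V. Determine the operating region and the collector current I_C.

saturation; I_C ≈ 3.6 mA

Assume active: I_B = (6.9 − 0.7)/(12 + 101×0.18) = 0.205 mA, I_C = β·I_B = 20.5 mA.
Then V_CE = 15 − 20.5×3.9 − 20.7×0.18 = -68.9 V < 0.2 V — the active assumption fails.
Re-solve with V_CE = 0.2 V. KCL at the emitter: V_E/R_E = (V_BB−0.7−V_E)/R_B + (V_CC−0.2−V_E)/R_C, giving V_E = 0.731 V.
I_C = (V_CC − 0.2 − V_E)/R_C = (14.8 − 0.731)/3.9 = 3.61 mA.
Check: I_B = (6.2 − 0.731)/12 = 0.456 mA, and β·I_B = 45.6 mA > I_C, confirming saturation.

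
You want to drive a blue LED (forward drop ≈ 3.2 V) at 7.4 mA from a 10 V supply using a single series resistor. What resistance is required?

R ≈ 0.92 kΩ

The resistor drops V_S − V_D = 10 − 3.2 = 6.8 V at 7.4 mA.
R = 6.8 V / 7.4 mA = 0.919 kΩ.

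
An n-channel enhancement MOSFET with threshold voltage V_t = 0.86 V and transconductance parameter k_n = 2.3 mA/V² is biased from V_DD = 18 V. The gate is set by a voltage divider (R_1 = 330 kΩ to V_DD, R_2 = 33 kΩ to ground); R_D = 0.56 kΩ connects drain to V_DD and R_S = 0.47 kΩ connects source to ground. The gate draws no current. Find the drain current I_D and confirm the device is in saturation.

V_G = V_DD·R_2/(R_1+R_2) = 18×33/363 = 1.64 V.
Assume saturation: I_D = (k_n/2)(V_GS − V_t)² with V_GS = V_G − I_D·R_S = 1.64 − 0.47·I_D.
Substituting gives 0.254·I_D² − 1.84·I_D + 0.693 = 0, with roots I_D = 0.399 or 6.84 mA.
The root I_D = 6.84 mA gives V_GS = -1.58 V ≤ V_t, so take I_D = 0.399 mA.
Then V_GS = 1.45 V and V_DS = V_DD − I_D(R_D+R_S) = 18 − 0.399×1.03 = 17.6 V.
Saturation requires V_DS ≥ V_GS − V_t = 0.589 V; 17.6 ≥ 0.589 ✓.

I_D ≈ 0.4 mA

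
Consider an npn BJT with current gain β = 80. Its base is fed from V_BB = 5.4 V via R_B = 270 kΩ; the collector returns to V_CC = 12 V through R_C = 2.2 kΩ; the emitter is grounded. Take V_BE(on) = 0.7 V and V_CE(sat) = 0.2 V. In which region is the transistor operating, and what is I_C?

Assume active. Base-emitter loop: I_B = (V_BB − V_BE)/R_B = (5.4 − 0.7)/270 = 0.0174 mA.
I_C = β·I_B = 80×0.0174 = 1.39 mA.
V_CE = V_CC − I_C·R_C = 12 − 1.39×2.2 = 8.94 V > V_CE(sat), so the active-region assumption holds.

active; I_C ≈ 1.4 mA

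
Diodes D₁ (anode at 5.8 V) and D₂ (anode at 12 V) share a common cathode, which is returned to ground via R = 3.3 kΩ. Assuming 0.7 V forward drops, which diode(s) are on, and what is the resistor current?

Assume both conduct. Then node N would need to be at both 5.8−0.7 = 5.1 V and 12−0.7 = 11.3 V, which is impossible.
Assume only D₂ conducts: V_N = 12 − 0.7 = 11.3 V, so I_R = 11.3/3.3 = 3.42 mA.
Check D₁: its anode-to-cathode voltage is 5.8 − 11.3 = -5.5 V < 0.7 V, so it is off. The assumption is consistent.

Only D₂ conducts; I_R ≈ 3.4 mA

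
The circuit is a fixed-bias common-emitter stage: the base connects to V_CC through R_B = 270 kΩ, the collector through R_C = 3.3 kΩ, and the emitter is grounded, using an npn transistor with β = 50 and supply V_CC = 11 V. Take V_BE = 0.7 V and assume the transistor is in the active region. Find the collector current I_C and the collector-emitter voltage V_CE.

Base loop: V_CC = I_B·R_B + V_BE, so I_B = (11 − 0.7)/270 kΩ = 0.0381 mA.
In the active region I_C = β·I_B = 50 × 0.0381 = 1.91 mA.
Collector loop: V_CE = V_CC − I_C·R_C = 11 − 1.91×3.3 = 4.71 V.
Since V_CE = 4.71 V > V_CE(sat) ≈ 0.2 V, the transistor is in the active region as assumed.

I_C ≈ 1.9 mA, V_CE ≈ 4.7 V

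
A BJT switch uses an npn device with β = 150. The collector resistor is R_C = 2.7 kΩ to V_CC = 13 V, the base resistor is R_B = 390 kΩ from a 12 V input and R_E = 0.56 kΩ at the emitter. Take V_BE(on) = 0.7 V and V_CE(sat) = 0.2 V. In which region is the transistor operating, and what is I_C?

active; I_C ≈ 3.6 mA

Assume active. Base-emitter loop: I_B = (V_BB − V_BE)/(R_B + (β+1)R_E) = (12 − 0.7)/(390 + 151×0.56) = 0.0238 mA.
I_C = β·I_B = 150×0.0238 = 3.57 mA.
V_CE = V_CC − I_C·R_C − I_E·R_E = 13 − 3.57×2.7 − 3.6×0.56 = 1.34 V > V_CE(sat), so the active-region assumption holds.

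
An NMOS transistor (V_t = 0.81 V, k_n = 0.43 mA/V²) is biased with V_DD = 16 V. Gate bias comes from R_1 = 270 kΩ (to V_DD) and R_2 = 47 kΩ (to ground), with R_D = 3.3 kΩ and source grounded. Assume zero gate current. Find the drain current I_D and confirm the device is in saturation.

V_G = V_DD·R_2/(R_1+R_2) = 16×47/317 = 2.37 V. With the source grounded, V_GS = V_G = 2.37 V.
Assume saturation: I_D = (k_n/2)(V_GS − V_t)² = (0.43/2)×(2.37 − 0.81)² = 0.215×1.56² = 0.525 mA.
V_DS = V_DD − I_D·R_D = 16 − 0.525×3.3 = 14.3 V.
Saturation requires V_DS ≥ V_GS − V_t = 1.56 V; 14.3 ≥ 1.56 ✓.

I_D ≈ 0.52 mA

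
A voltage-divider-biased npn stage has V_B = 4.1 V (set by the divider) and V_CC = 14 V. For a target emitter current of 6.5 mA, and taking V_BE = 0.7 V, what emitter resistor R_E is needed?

R_E ≈ 0.52 kΩ

V_E = V_B − V_BE = 4.1 − 0.7 = 3.4 V.
R_E = V_E / I_E = 3.4 / 6.5 = 0.523 kΩ.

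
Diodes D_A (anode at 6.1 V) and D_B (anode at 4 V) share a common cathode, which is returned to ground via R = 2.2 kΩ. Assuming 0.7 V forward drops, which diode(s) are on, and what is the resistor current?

Assume both conduct. Then node N would need to be at both 6.1−0.7 = 5.4 V and 4−0.7 = 3.3 V, which is impossible.
Assume only D_A conducts: V_N = 6.1 − 0.7 = 5.4 V, so I_R = 5.4/2.2 = 2.45 mA.
Check D_B: its anode-to-cathode voltage is 4 − 5.4 = -1.4 V < 0.7 V, so it is off. The assumption is consistent.

Only D_A conducts; I_R ≈ 2.5 mA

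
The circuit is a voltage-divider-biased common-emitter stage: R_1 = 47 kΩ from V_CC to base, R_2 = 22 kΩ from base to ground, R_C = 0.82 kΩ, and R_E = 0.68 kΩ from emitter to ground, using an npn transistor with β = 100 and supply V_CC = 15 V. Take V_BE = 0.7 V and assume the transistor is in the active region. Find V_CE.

V_CE ≈ 7.6 V

Thevenize the base divider: V_Th = V_CC·R_2/(R_1+R_2) = 15×22/69 = 4.78 V, R_Th = R_1‖R_2 = 15 kΩ.
Base-emitter loop: V_Th = I_B·R_Th + V_BE + (β+1)I_B·R_E, so I_B = (4.78 − 0.7) / (15 + 101×0.68) = 0.0488 mA.
I_C = β·I_B = 100×0.0488 = 4.88 mA, and I_E = (β+1)I_B = 4.93 mA.
V_CE = V_CC − I_C·R_C − I_E·R_E = 15 − 4.88×0.82 − 4.93×0.68 = 7.65 V.
V_CE = 7.65 V > 0.2 V confirms active-region operation.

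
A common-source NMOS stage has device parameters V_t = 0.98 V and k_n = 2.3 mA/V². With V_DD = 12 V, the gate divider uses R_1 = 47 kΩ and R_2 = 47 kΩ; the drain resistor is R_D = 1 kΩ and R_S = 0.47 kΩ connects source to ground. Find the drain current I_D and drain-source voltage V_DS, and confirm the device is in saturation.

I_D ≈ 5.9 mA, V_DS ≈ 3.4 V

V_G = V_DD·R_2/(R_1+R_2) = 12×47/94 = 6 V.
Assume saturation: I_D = (k_n/2)(V_GS − V_t)² with V_GS = V_G − I_D·R_S = 6 − 0.47·I_D.
Substituting gives 0.254·I_D² − 6.43·I_D + 29 = 0, with roots I_D = 5.87 or 19.4 mA.
The root I_D = 19.4 mA gives V_GS = -3.13 V ≤ V_t, so take I_D = 5.87 mA.
Then V_GS = 3.24 V and V_DS = V_DD − I_D(R_D+R_S) = 12 − 5.87×1.47 = 3.37 V.
Saturation requires V_DS ≥ V_GS − V_t = 2.26 V; 3.37 ≥ 2.26 ✓.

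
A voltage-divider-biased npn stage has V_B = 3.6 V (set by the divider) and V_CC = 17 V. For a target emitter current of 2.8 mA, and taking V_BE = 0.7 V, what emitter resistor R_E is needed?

R_E ≈ 1 kΩ

V_E = V_B − V_BE = 3.6 − 0.7 = 2.9 V.
R_E = V_E / I_E = 2.9 / 2.8 = 1.04 kΩ.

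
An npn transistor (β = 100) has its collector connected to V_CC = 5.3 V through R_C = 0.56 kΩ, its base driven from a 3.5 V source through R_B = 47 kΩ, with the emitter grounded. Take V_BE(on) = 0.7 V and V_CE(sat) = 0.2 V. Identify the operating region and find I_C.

Assume active. Base-emitter loop: I_B = (V_BB − V_BE)/R_B = (3.5 − 0.7)/47 = 0.0596 mA.
I_C = β·I_B = 100×0.0596 = 5.96 mA.
V_CE = V_CC − I_C·R_C = 5.3 − 5.96×0.56 = 1.96 V > V_CE(sat), so the active-region assumption holds.

active; I_C ≈ 6 mA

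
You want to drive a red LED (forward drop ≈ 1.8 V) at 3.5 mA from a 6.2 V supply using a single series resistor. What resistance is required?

R ≈ 1.3 kΩ

The resistor drops V_S − V_D = 6.2 − 1.8 = 4.4 V at 3.5 mA.
R = 4.4 V / 3.5 mA = 1.26 kΩ.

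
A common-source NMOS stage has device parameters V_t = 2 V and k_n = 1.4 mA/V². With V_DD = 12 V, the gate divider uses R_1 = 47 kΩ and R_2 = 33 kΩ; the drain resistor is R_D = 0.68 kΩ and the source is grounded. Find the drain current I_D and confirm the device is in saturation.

I_D ≈ 6.1 mA

V_G = V_DD·R_2/(R_1+R_2) = 12×33/80 = 4.95 V. With the source grounded, V_GS = V_G = 4.95 V.
Assume saturation: I_D = (k_n/2)(V_GS − V_t)² = (1.4/2)×(4.95 − 2)² = 0.7×2.95² = 6.09 mA.
V_DS = V_DD − I_D·R_D = 12 − 6.09×0.68 = 7.86 V.
Saturation requires V_DS ≥ V_GS − V_t = 2.95 V; 7.86 ≥ 2.95 ✓.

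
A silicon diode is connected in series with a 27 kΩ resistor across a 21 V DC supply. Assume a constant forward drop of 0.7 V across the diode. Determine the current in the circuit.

KVL around the loop: 21 = V_D + I·R = 0.7 + I × 27 kΩ.
So I = (21 − 0.7) / 27 kΩ = 20.3 / 27 = 0.752 mA.

I ≈ 0.75 mA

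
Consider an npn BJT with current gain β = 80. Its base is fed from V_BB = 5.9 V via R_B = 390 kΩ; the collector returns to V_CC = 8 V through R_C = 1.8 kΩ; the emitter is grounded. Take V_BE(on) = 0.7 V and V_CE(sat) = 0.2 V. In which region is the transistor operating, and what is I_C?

active; I_C ≈ 1.1 mA

Assume active. Base-emitter loop: I_B = (V_BB − V_BE)/R_B = (5.9 − 0.7)/390 = 0.0133 mA.
I_C = β·I_B = 80×0.0133 = 1.07 mA.
V_CE = V_CC − I_C·R_C = 8 − 1.07×1.8 = 6.08 V > V_CE(sat), so the active-region assumption holds.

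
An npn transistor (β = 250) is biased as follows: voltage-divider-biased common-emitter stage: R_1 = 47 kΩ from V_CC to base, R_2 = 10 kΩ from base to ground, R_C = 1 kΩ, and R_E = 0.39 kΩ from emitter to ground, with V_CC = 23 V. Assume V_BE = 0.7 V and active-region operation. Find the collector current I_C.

Thevenize the base divider: V_Th = V_CC·R_2/(R_1+R_2) = 23×10/57 = 4.04 V, R_Th = R_1‖R_2 = 8.25 kΩ.
Base-emitter loop: V_Th = I_B·R_Th + V_BE + (β+1)I_B·R_E, so I_B = (4.04 − 0.7) / (8.25 + 251×0.39) = 0.0314 mA.
I_C = β·I_B = 250×0.0314 = 7.86 mA, and I_E = (β+1)I_B = 7.89 mA.
V_CE = V_CC − I_C·R_C − I_E·R_E = 23 − 7.86×1 − 7.89×0.39 = 12.1 V.
V_CE = 12.1 V > 0.2 V confirms active-region operation.

I_C ≈ 7.9 mA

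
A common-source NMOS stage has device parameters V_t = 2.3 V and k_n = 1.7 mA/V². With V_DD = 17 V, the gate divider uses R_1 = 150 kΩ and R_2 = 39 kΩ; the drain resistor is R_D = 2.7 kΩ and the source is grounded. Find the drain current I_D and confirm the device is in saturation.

I_D ≈ 1.2 mA

V_G = V_DD·R_2/(R_1+R_2) = 17×39/189 = 3.51 V. With the source grounded, V_GS = V_G = 3.51 V.
Assume saturation: I_D = (k_n/2)(V_GS − V_t)² = (1.7/2)×(3.51 − 2.3)² = 0.85×1.21² = 1.24 mA.
V_DS = V_DD − I_D·R_D = 17 − 1.24×2.7 = 13.7 V.
Saturation requires V_DS ≥ V_GS − V_t = 1.21 V; 13.7 ≥ 1.21 ✓.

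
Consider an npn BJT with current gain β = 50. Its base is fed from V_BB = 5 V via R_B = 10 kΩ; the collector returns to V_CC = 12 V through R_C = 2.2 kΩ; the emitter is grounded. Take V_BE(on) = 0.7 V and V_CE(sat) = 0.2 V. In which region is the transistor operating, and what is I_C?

saturation; I_C ≈ 5.4 mA

Assume active: I_B = (5 − 0.7)/10 = 0.43 mA, giving I_C = β·I_B = 21.5 mA.
But then V_CE = 12 − 21.5×2.2 = -35.3 V < V_CE(sat) = 0.2 V — impossible in the active region.
So the transistor is saturated. With V_CE = 0.2 V, I_C = (V_CC − 0.2)/R_C = 11.8/2.2 = 5.36 mA.
Check: β·I_B = 21.5 mA > I_C = 5.36 mA, confirming saturation.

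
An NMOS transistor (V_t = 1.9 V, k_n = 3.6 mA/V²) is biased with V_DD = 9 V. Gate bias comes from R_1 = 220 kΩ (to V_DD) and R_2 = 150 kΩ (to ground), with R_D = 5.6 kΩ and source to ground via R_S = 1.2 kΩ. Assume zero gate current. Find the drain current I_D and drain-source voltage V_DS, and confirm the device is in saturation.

V_G = V_DD·R_2/(R_1+R_2) = 9×150/370 = 3.65 V.
Assume saturation: I_D = (k_n/2)(V_GS − V_t)² with V_GS = V_G − I_D·R_S = 3.65 − 1.2·I_D.
Substituting gives 2.59·I_D² − 8.55·I_D + 5.5 = 0, with roots I_D = 0.876 or 2.42 mA.
The root I_D = 2.42 mA gives V_GS = 0.739 V ≤ V_t, so take I_D = 0.876 mA.
Then V_GS = 2.6 V and V_DS = V_DD − I_D(R_D+R_S) = 9 − 0.876×6.8 = 3.04 V.
Saturation requires V_DS ≥ V_GS − V_t = 0.698 V; 3.04 ≥ 0.698 ✓.

I_D ≈ 0.88 mA, V_DS ≈ 3 V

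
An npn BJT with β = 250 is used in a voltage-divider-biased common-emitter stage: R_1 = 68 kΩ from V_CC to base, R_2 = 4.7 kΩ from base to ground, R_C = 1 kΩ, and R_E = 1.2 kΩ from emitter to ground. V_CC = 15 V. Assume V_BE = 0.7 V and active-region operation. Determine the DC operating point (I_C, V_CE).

Thevenize the base divider: V_Th = V_CC·R_2/(R_1+R_2) = 15×4.7/72.7 = 0.97 V, R_Th = R_1‖R_2 = 4.4 kΩ.
Base-emitter loop: V_Th = I_B·R_Th + V_BE + (β+1)I_B·R_E, so I_B = (0.97 − 0.7) / (4.4 + 251×1.2) = 0.000883 mA.
I_C = β·I_B = 250×0.000883 = 0.221 mA, and I_E = (β+1)I_B = 0.222 mA.
V_CE = V_CC − I_C·R_C − I_E·R_E = 15 − 0.221×1 − 0.222×1.2 = 14.5 V.
V_CE = 14.5 V > 0.2 V confirms active-region operation.

I_C ≈ 0.22 mA, V_CE ≈ 15 V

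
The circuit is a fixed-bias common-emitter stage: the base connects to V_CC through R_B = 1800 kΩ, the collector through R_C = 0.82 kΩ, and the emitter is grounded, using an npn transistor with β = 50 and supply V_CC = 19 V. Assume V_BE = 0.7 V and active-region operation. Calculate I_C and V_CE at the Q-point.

Base loop: V_CC = I_B·R_B + V_BE, so I_B = (19 − 0.7)/1800 kΩ = 0.0102 mA.
In the active region I_C = β·I_B = 50 × 0.0102 = 0.508 mA.
Collector loop: V_CE = V_CC − I_C·R_C = 19 − 0.508×0.82 = 18.6 V.
Since V_CE = 18.6 V > V_CE(sat) ≈ 0.2 V, the transistor is in the active region as assumed.

I_C ≈ 0.51 mA, V_CE ≈ 19 V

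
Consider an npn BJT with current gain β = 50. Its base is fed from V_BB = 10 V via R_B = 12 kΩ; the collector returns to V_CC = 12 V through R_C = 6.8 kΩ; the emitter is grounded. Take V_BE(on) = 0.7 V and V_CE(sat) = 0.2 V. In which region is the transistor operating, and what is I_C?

Assume active: I_B = (10 − 0.7)/12 = 0.775 mA, giving I_C = β·I_B = 38.8 mA.
But then V_CE = 12 − 38.8×6.8 = -252 V < V_CE(sat) = 0.2 V — impossible in the active region.
So the transistor is saturated. With V_CE = 0.2 V, I_C = (V_CC − 0.2)/R_C = 11.8/6.8 = 1.74 mA.
Check: β·I_B = 38.8 mA > I_C = 1.74 mA, confirming saturation.

saturation; I_C ≈ 1.7 mA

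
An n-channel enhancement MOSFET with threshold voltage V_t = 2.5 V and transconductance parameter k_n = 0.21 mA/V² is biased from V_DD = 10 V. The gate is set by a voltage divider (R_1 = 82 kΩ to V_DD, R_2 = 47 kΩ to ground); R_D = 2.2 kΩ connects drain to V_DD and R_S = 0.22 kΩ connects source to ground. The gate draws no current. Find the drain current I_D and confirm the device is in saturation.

V_G = V_DD·R_2/(R_1+R_2) = 10×47/129 = 3.64 V.
Assume saturation: I_D = (k_n/2)(V_GS − V_t)² with V_GS = V_G − I_D·R_S = 3.64 − 0.22·I_D.
Substituting gives 0.00508·I_D² − 1.05·I_D + 0.137 = 0, with roots I_D = 0.13 or 207 mA.
The root I_D = 207 mA gives V_GS = -41.9 V ≤ V_t, so take I_D = 0.13 mA.
Then V_GS = 3.61 V and V_DS = V_DD − I_D(R_D+R_S) = 10 − 0.13×2.42 = 9.68 V.
Saturation requires V_DS ≥ V_GS − V_t = 1.11 V; 9.68 ≥ 1.11 ✓.

I_D ≈ 0.13 mA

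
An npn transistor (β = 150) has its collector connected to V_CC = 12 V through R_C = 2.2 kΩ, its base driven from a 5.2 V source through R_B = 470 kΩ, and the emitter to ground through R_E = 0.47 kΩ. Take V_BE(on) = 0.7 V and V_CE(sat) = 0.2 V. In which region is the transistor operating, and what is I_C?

active; I_C ≈ 1.2 mA

Assume active. Base-emitter loop: I_B = (V_BB − V_BE)/(R_B + (β+1)R_E) = (5.2 − 0.7)/(470 + 151×0.47) = 0.00832 mA.
I_C = β·I_B = 150×0.00832 = 1.25 mA.
V_CE = V_CC − I_C·R_C − I_E·R_E = 12 − 1.25×2.2 − 1.26×0.47 = 8.66 V > V_CE(sat), so the active-region assumption holds.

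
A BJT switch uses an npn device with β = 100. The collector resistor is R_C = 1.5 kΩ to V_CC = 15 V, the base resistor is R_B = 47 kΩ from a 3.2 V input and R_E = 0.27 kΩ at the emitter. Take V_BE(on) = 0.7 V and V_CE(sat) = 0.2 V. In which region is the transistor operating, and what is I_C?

active; I_C ≈ 3.4 mA

Assume active. Base-emitter loop: I_B = (V_BB − V_BE)/(R_B + (β+1)R_E) = (3.2 − 0.7)/(47 + 101×0.27) = 0.0337 mA.
I_C = β·I_B = 100×0.0337 = 3.37 mA.
V_CE = V_CC − I_C·R_C − I_E·R_E = 15 − 3.37×1.5 − 3.4×0.27 = 9.03 V > V_CE(sat), so the active-region assumption holds.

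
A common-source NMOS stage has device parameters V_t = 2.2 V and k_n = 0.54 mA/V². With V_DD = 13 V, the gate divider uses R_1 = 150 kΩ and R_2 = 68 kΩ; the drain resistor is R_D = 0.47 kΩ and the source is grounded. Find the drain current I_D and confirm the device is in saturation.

V_G = V_DD·R_2/(R_1+R_2) = 13×68/218 = 4.06 V. With the source grounded, V_GS = V_G = 4.06 V.
Assume saturation: I_D = (k_n/2)(V_GS − V_t)² = (0.54/2)×(4.06 − 2.2)² = 0.27×1.86² = 0.929 mA.
V_DS = V_DD − I_D·R_D = 13 − 0.929×0.47 = 12.6 V.
Saturation requires V_DS ≥ V_GS − V_t = 1.86 V; 12.6 ≥ 1.86 ✓.

I_D ≈ 0.93 mA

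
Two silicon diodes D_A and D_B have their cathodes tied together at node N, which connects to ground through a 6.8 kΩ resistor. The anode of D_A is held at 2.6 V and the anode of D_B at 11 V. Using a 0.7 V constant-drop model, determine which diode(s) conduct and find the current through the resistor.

Only D_B conducts; I_R ≈ 1.5 mA

Assume both conduct. Then node N would need to be at both 2.6−0.7 = 1.9 V and 11−0.7 = 10.3 V, which is impossible.
Assume only D_B conducts: V_N = 11 − 0.7 = 10.3 V, so I_R = 10.3/6.8 = 1.51 mA.
Check D_A: its anode-to-cathode voltage is 2.6 − 10.3 = -7.7 V < 0.7 V, so it is off. The assumption is consistent.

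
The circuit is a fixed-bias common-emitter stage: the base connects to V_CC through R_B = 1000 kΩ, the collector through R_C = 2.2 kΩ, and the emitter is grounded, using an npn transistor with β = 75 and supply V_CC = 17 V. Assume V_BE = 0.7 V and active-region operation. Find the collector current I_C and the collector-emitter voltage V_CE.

Base loop: V_CC = I_B·R_B + V_BE, so I_B = (17 − 0.7)/1000 kΩ = 0.0163 mA.
In the active region I_C = β·I_B = 75 × 0.0163 = 1.22 mA.
Collector loop: V_CE = V_CC − I_C·R_C = 17 − 1.22×2.2 = 14.3 V.
Since V_CE = 14.3 V > V_CE(sat) ≈ 0.2 V, the transistor is in the active region as assumed.

I_C ≈ 1.2 mA, V_CE ≈ 14 V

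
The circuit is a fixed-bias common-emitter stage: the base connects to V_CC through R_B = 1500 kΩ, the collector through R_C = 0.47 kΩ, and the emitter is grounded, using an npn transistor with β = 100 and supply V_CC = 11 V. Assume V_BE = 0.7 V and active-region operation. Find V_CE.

Base loop: V_CC = I_B·R_B + V_BE, so I_B = (11 − 0.7)/1500 kΩ = 0.00687 mA.
In the active region I_C = β·I_B = 100 × 0.00687 = 0.687 mA.
Collector loop: V_CE = V_CC − I_C·R_C = 11 − 0.687×0.47 = 10.7 V.
Since V_CE = 10.7 V > V_CE(sat) ≈ 0.2 V, the transistor is in the active region as assumed.

V_CE ≈ 11 V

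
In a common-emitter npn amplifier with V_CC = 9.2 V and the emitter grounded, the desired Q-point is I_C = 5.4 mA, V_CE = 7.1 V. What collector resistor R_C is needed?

R_C ≈ 0.39 kΩ

Collector loop: V_CC = I_C·R_C + V_CE.
R_C = (V_CC − V_CE)/I_C = (9.2 − 7.1)/5.4 = 0.389 kΩ.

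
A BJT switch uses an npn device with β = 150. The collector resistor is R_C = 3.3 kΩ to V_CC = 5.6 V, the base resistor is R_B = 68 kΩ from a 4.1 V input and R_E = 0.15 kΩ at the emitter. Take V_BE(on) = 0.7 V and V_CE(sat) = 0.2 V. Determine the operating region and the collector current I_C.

Assume active: I_B = (4.1 − 0.7)/(68 + 151×0.15) = 0.0375 mA, I_C = β·I_B = 5.63 mA.
Then V_CE = 5.6 − 5.63×3.3 − 5.66×0.15 = -13.8 V < 0.2 V — the active assumption fails.
Re-solve with V_CE = 0.2 V. KCL at the emitter: V_E/R_E = (V_BB−0.7−V_E)/R_B + (V_CC−0.2−V_E)/R_C, giving V_E = 0.241 V.
I_C = (V_CC − 0.2 − V_E)/R_C = (5.4 − 0.241)/3.3 = 1.56 mA.
Check: I_B = (3.4 − 0.241)/68 = 0.0464 mA, and β·I_B = 6.97 mA > I_C, confirming saturation.

saturation; I_C ≈ 1.6 mA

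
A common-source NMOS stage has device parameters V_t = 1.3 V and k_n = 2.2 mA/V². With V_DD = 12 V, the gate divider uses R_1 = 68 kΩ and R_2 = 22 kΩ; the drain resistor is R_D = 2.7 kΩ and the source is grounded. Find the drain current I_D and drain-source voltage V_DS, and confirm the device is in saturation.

I_D ≈ 2.9 mA, V_DS ≈ 4.1 V

V_G = V_DD·R_2/(R_1+R_2) = 12×22/90 = 2.93 V. With the source grounded, V_GS = V_G = 2.93 V.
Assume saturation: I_D = (k_n/2)(V_GS − V_t)² = (2.2/2)×(2.93 − 1.3)² = 1.1×1.63² = 2.93 mA.
V_DS = V_DD − I_D·R_D = 12 − 2.93×2.7 = 4.08 V.
Saturation requires V_DS ≥ V_GS − V_t = 1.63 V; 4.08 ≥ 1.63 ✓.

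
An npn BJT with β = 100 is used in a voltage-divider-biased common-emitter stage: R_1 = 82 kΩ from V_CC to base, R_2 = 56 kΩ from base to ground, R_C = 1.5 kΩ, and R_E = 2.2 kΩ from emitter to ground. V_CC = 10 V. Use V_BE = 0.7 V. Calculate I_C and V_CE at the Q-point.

I_C ≈ 1.3 mA, V_CE ≈ 5.1 V

Thevenize the base divider: V_Th = V_CC·R_2/(R_1+R_2) = 10×56/138 = 4.06 V, R_Th = R_1‖R_2 = 33.3 kΩ.
Base-emitter loop: V_Th = I_B·R_Th + V_BE + (β+1)I_B·R_E, so I_B = (4.06 − 0.7) / (33.3 + 101×2.2) = 0.0131 mA.
I_C = β·I_B = 100×0.0131 = 1.31 mA, and I_E = (β+1)I_B = 1.33 mA.
V_CE = V_CC − I_C·R_C − I_E·R_E = 10 − 1.31×1.5 − 1.33×2.2 = 5.11 V.
V_CE = 5.11 V > 0.2 V confirms active-region operation.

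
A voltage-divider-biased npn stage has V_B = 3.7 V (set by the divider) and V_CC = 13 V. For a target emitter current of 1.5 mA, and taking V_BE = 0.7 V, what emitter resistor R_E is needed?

V_E = V_B − V_BE = 3.7 − 0.7 = 3 V.
R_E = V_E / I_E = 3 / 1.5 = 2 kΩ.

R_E ≈ 2 kΩ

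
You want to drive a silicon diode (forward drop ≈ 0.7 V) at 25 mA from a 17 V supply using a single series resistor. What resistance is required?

R ≈ 0.65 kΩ

The resistor drops V_S − V_D = 17 − 0.7 = 16.3 V at 25 mA.
R = 16.3 V / 25 mA = 0.652 kΩ.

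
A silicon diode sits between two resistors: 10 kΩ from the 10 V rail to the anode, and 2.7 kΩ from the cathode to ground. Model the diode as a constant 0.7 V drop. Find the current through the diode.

I ≈ 0.73 mA

The two resistors are in series with the diode, so KVL gives 10 = I·10 + 0.7 + I·2.7.
I = (10 − 0.7) / (10 + 2.7) kΩ = 9.3 / 12.7 = 0.732 mA.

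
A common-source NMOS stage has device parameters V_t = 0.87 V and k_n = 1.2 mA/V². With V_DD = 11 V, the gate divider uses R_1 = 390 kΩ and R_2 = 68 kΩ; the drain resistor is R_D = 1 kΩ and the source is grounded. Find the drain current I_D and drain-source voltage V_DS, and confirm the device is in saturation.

I_D ≈ 0.35 mA, V_DS ≈ 11 V

V_G = V_DD·R_2/(R_1+R_2) = 11×68/458 = 1.63 V. With the source grounded, V_GS = V_G = 1.63 V.
Assume saturation: I_D = (k_n/2)(V_GS − V_t)² = (1.2/2)×(1.63 − 0.87)² = 0.6×0.763² = 0.349 mA.
V_DS = V_DD − I_D·R_D = 11 − 0.349×1 = 10.7 V.
Saturation requires V_DS ≥ V_GS − V_t = 0.763 V; 10.7 ≥ 0.763 ✓.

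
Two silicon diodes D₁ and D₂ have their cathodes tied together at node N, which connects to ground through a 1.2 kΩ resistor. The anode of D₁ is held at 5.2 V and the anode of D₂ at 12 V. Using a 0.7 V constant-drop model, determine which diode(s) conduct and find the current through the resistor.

Assume both conduct. Then node N would need to be at both 5.2−0.7 = 4.5 V and 12−0.7 = 11.3 V, which is impossible.
Assume only D₂ conducts: V_N = 12 − 0.7 = 11.3 V, so I_R = 11.3/1.2 = 9.42 mA.
Check D₁: its anode-to-cathode voltage is 5.2 − 11.3 = -6.1 V < 0.7 V, so it is off. The assumption is consistent.

Only D₂ conducts; I_R ≈ 9.4 mA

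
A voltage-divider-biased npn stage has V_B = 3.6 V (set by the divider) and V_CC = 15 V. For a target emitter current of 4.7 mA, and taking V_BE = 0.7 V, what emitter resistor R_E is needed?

V_E = V_B − V_BE = 3.6 − 0.7 = 2.9 V.
R_E = V_E / I_E = 2.9 / 4.7 = 0.617 kΩ.

R_E ≈ 0.62 kΩ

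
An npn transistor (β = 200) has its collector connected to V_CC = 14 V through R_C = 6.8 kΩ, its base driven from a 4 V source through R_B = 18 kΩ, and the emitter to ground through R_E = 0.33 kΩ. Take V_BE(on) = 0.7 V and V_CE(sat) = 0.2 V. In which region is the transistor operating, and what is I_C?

saturation; I_C ≈ 1.9 mA

Assume active: I_B = (4 − 0.7)/(18 + 201×0.33) = 0.0391 mA, I_C = β·I_B = 7.83 mA.
Then V_CE = 14 − 7.83×6.8 − 7.87×0.33 = -41.8 V < 0.2 V — the active assumption fails.
Re-solve with V_CE = 0.2 V. KCL at the emitter: V_E/R_E = (V_BB−0.7−V_E)/R_B + (V_CC−0.2−V_E)/R_C, giving V_E = 0.684 V.
I_C = (V_CC − 0.2 − V_E)/R_C = (13.8 − 0.684)/6.8 = 1.93 mA.
Check: I_B = (3.3 − 0.684)/18 = 0.145 mA, and β·I_B = 29.1 mA > I_C, confirming saturation.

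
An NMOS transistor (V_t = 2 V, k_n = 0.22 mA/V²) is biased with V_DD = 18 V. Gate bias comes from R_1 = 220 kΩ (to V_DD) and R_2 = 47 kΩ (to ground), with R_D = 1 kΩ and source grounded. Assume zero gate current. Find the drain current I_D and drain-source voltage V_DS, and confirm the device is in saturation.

V_G = V_DD·R_2/(R_1+R_2) = 18×47/267 = 3.17 V. With the source grounded, V_GS = V_G = 3.17 V.
Assume saturation: I_D = (k_n/2)(V_GS − V_t)² = (0.22/2)×(3.17 − 2)² = 0.11×1.17² = 0.15 mA.
V_DS = V_DD − I_D·R_D = 18 − 0.15×1 = 17.8 V.
Saturation requires V_DS ≥ V_GS − V_t = 1.17 V; 17.8 ≥ 1.17 ✓.

I_D ≈ 0.15 mA, V_DS ≈ 18 V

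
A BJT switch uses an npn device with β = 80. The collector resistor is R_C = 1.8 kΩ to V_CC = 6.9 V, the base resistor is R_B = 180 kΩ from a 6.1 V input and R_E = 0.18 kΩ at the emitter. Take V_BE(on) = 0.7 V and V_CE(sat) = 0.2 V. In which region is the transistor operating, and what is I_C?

active; I_C ≈ 2.2 mA

Assume active. Base-emitter loop: I_B = (V_BB − V_BE)/(R_B + (β+1)R_E) = (6.1 − 0.7)/(180 + 81×0.18) = 0.0278 mA.
I_C = β·I_B = 80×0.0278 = 2.22 mA.
V_CE = V_CC − I_C·R_C − I_E·R_E = 6.9 − 2.22×1.8 − 2.25×0.18 = 2.5 V > V_CE(sat), so the active-region assumption holds.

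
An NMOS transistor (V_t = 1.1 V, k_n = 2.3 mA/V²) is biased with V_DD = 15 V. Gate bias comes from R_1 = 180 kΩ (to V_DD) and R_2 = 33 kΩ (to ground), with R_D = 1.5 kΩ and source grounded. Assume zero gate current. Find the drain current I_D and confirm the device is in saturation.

V_G = V_DD·R_2/(R_1+R_2) = 15×33/213 = 2.32 V. With the source grounded, V_GS = V_G = 2.32 V.
Assume saturation: I_D = (k_n/2)(V_GS − V_t)² = (2.3/2)×(2.32 − 1.1)² = 1.15×1.22² = 1.72 mA.
V_DS = V_DD − I_D·R_D = 15 − 1.72×1.5 = 12.4 V.
Saturation requires V_DS ≥ V_GS − V_t = 1.22 V; 12.4 ≥ 1.22 ✓.

I_D ≈ 1.7 mA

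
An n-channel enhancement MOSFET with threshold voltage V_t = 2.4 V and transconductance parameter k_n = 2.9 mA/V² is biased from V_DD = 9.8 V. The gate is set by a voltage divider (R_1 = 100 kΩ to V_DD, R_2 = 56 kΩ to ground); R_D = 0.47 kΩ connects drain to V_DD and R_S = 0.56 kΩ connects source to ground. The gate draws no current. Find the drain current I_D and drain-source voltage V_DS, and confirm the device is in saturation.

V_G = V_DD·R_2/(R_1+R_2) = 9.8×56/156 = 3.52 V.
Assume saturation: I_D = (k_n/2)(V_GS − V_t)² with V_GS = V_G − I_D·R_S = 3.52 − 0.56·I_D.
Substituting gives 0.455·I_D² − 2.82·I_D + 1.81 = 0, with roots I_D = 0.73 or 5.46 mA.
The root I_D = 5.46 mA gives V_GS = 0.459 V ≤ V_t, so take I_D = 0.73 mA.
Then V_GS = 3.11 V and V_DS = V_DD − I_D(R_D+R_S) = 9.8 − 0.73×1.03 = 9.05 V.
Saturation requires V_DS ≥ V_GS − V_t = 0.709 V; 9.05 ≥ 0.709 ✓.

I_D ≈ 0.73 mA, V_DS ≈ 9 V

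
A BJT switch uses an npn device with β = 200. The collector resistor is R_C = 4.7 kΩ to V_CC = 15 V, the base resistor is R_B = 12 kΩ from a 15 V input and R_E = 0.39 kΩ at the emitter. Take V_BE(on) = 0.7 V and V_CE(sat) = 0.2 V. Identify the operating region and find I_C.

saturation; I_C ≈ 2.8 mA

Assume active: I_B = (15 − 0.7)/(12 + 201×0.39) = 0.158 mA, I_C = β·I_B = 31.6 mA.
Then V_CE = 15 − 31.6×4.7 − 31.8×0.39 = -146 V < 0.2 V — the active assumption fails.
Re-solve with V_CE = 0.2 V. KCL at the emitter: V_E/R_E = (V_BB−0.7−V_E)/R_B + (V_CC−0.2−V_E)/R_C, giving V_E = 1.52 V.
I_C = (V_CC − 0.2 − V_E)/R_C = (14.8 − 1.52)/4.7 = 2.83 mA.
Check: I_B = (14.3 − 1.52)/12 = 1.07 mA, and β·I_B = 213 mA > I_C, confirming saturation.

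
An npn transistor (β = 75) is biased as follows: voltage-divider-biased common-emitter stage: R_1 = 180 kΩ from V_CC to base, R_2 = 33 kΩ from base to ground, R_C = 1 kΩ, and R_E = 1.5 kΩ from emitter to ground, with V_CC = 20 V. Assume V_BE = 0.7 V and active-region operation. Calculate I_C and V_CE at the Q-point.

I_C ≈ 1.3 mA, V_CE ≈ 17 V

Thevenize the base divider: V_Th = V_CC·R_2/(R_1+R_2) = 20×33/213 = 3.1 V, R_Th = R_1‖R_2 = 27.9 kΩ.
Base-emitter loop: V_Th = I_B·R_Th + V_BE + (β+1)I_B·R_E, so I_B = (3.1 − 0.7) / (27.9 + 76×1.5) = 0.0169 mA.
I_C = β·I_B = 75×0.0169 = 1.27 mA, and I_E = (β+1)I_B = 1.28 mA.
V_CE = V_CC − I_C·R_C − I_E·R_E = 20 − 1.27×1 − 1.28×1.5 = 16.8 V.
V_CE = 16.8 V > 0.2 V confirms active-region operation.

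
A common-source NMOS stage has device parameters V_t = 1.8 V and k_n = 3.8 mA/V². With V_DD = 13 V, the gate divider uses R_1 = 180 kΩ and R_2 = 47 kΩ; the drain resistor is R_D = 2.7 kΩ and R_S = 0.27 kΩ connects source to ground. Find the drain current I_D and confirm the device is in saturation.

V_G = V_DD·R_2/(R_1+R_2) = 13×47/227 = 2.69 V.
Assume saturation: I_D = (k_n/2)(V_GS − V_t)² with V_GS = V_G − I_D·R_S = 2.69 − 0.27·I_D.
Substituting gives 0.139·I_D² − 1.91·I_D + 1.51 = 0, with roots I_D = 0.84 or 13 mA.
The root I_D = 13 mA gives V_GS = -0.814 V ≤ V_t, so take I_D = 0.84 mA.
Then V_GS = 2.46 V and V_DS = V_DD − I_D(R_D+R_S) = 13 − 0.84×2.97 = 10.5 V.
Saturation requires V_DS ≥ V_GS − V_t = 0.665 V; 10.5 ≥ 0.665 ✓.

I_D ≈ 0.84 mA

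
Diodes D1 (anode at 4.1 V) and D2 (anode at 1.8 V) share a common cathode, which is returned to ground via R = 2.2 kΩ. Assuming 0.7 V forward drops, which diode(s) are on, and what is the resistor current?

Only D1 conducts; I_R ≈ 1.5 mA

Assume both conduct. Then node N would need to be at both 4.1−0.7 = 3.4 V and 1.8−0.7 = 1.1 V, which is impossible.
Assume only D1 conducts: V_N = 4.1 − 0.7 = 3.4 V, so I_R = 3.4/2.2 = 1.55 mA.
Check D2: its anode-to-cathode voltage is 1.8 − 3.4 = -1.6 V < 0.7 V, so it is off. The assumption is consistent.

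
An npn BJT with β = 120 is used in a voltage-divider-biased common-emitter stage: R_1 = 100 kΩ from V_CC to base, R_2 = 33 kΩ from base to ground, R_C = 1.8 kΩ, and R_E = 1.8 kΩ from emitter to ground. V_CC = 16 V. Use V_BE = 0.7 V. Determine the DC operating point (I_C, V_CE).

Thevenize the base divider: V_Th = V_CC·R_2/(R_1+R_2) = 16×33/133 = 3.97 V, R_Th = R_1‖R_2 = 24.8 kΩ.
Base-emitter loop: V_Th = I_B·R_Th + V_BE + (β+1)I_B·R_E, so I_B = (3.97 − 0.7) / (24.8 + 121×1.8) = 0.0135 mA.
I_C = β·I_B = 120×0.0135 = 1.62 mA, and I_E = (β+1)I_B = 1.63 mA.
V_CE = V_CC − I_C·R_C − I_E·R_E = 16 − 1.62×1.8 − 1.63×1.8 = 10.2 V.
V_CE = 10.2 V > 0.2 V confirms active-region operation.

I_C ≈ 1.6 mA, V_CE ≈ 10 V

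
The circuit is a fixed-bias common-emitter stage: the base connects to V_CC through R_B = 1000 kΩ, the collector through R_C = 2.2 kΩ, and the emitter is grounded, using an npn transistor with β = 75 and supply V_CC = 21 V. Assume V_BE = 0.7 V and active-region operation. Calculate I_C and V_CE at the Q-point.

Base loop: V_CC = I_B·R_B + V_BE, so I_B = (21 − 0.7)/1000 kΩ = 0.0203 mA.
In the active region I_C = β·I_B = 75 × 0.0203 = 1.52 mA.
Collector loop: V_CE = V_CC − I_C·R_C = 21 − 1.52×2.2 = 17.7 V.
Since V_CE = 17.7 V > V_CE(sat) ≈ 0.2 V, the transistor is in the active region as assumed.

I_C ≈ 1.5 mA, V_CE ≈ 18 V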